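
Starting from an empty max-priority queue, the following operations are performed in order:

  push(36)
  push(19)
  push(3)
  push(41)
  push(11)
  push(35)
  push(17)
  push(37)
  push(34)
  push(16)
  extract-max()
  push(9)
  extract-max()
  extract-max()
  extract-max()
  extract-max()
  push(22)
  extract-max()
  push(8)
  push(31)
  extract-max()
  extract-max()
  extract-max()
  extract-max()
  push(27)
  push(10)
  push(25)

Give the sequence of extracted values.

41 → 37 → 36 → 35 → 34 → 22 → 31 → 19 → 17 → 16

insert 36 → {36}
insert 19 → {36, 19}
insert 3 → {36, 19, 3}
insert 41 → {41, 36, 19, 3}
insert 11 → {41, 36, 19, 11, 3}
insert 35 → {41, 36, 35, 19, 11, 3}
insert 17 → {41, 36, 35, 19, 17, 11, 3}
insert 37 → {41, 37, 36, 35, 19, 17, 11, 3}
insert 34 → {41, 37, 36, 35, 34, 19, 17, 11, 3}
insert 16 → {41, 37, 36, 35, 34, 19, 17, 16, 11, 3}
extract-max → 41; now {37, 36, 35, 34, 19, 17, 16, 11, 3}
insert 9 → {37, 36, 35, 34, 19, 17, 16, 11, 9, 3}
extract-max → 37; now {36, 35, 34, 19, 17, 16, 11, 9, 3}
extract-max → 36; now {35, 34, 19, 17, 16, 11, 9, 3}
extract-max → 35; now {34, 19, 17, 16, 11, 9, 3}
extract-max → 34; now {19, 17, 16, 11, 9, 3}
insert 22 → {22, 19, 17, 16, 11, 9, 3}
extract-max → 22; now {19, 17, 16, 11, 9, 3}
insert 8 → {19, 17, 16, 11, 9, 8, 3}
insert 31 → {31, 19, 17, 16, 11, 9, 8, 3}
extract-max → 31; now {19, 17, 16, 11, 9, 8, 3}
extract-max → 19; now {17, 16, 11, 9, 8, 3}
extract-max → 17; now {16, 11, 9, 8, 3}
extract-max → 16; now {11, 9, 8, 3}
insert 27 → {27, 11, 9, 8, 3}
insert 10 → {27, 11, 10, 9, 8, 3}
insert 25 → {27, 25, 11, 10, 9, 8, 3}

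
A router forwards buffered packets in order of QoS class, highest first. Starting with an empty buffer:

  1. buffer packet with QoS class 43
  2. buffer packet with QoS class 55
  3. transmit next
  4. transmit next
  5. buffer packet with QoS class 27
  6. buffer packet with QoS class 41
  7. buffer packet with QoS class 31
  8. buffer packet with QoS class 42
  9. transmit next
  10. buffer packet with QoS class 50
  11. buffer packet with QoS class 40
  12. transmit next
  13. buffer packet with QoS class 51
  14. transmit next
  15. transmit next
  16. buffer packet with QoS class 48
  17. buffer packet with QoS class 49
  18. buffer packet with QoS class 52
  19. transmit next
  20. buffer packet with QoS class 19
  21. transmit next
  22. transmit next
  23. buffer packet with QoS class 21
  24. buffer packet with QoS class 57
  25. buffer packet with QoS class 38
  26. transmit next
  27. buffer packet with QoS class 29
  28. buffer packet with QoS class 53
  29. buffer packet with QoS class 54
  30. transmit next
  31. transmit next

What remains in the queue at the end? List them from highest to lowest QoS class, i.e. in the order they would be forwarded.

insert 43 → {43}
insert 55 → {55, 43}
transmit next → 55; now {43}
transmit next → 43; now {}
insert 27 → {27}
insert 41 → {41, 27}
insert 31 → {41, 31, 27}
insert 42 → {42, 41, 31, 27}
transmit next → 42; now {41, 31, 27}
insert 50 → {50, 41, 31, 27}
insert 40 → {50, 41, 40, 31, 27}
transmit next → 50; now {41, 40, 31, 27}
insert 51 → {51, 41, 40, 31, 27}
transmit next → 51; now {41, 40, 31, 27}
transmit next → 41; now {40, 31, 27}
insert 48 → {48, 40, 31, 27}
insert 49 → {49, 48, 40, 31, 27}
insert 52 → {52, 49, 48, 40, 31, 27}
transmit next → 52; now {49, 48, 40, 31, 27}
insert 19 → {49, 48, 40, 31, 27, 19}
transmit next → 49; now {48, 40, 31, 27, 19}
transmit next → 48; now {40, 31, 27, 19}
insert 21 → {40, 31, 27, 21, 19}
insert 57 → {57, 40, 31, 27, 21, 19}
insert 38 → {57, 40, 38, 31, 27, 21, 19}
transmit next → 57; now {40, 38, 31, 27, 21, 19}
insert 29 → {40, 38, 31, 29, 27, 21, 19}
insert 53 → {53, 40, 38, 31, 29, 27, 21, 19}
insert 54 → {54, 53, 40, 38, 31, 29, 27, 21, 19}
transmit next → 54; now {53, 40, 38, 31, 29, 27, 21, 19}
transmit next → 53; now {40, 38, 31, 29, 27, 21, 19}

[40, 38, 31, 29, 27, 21, 19]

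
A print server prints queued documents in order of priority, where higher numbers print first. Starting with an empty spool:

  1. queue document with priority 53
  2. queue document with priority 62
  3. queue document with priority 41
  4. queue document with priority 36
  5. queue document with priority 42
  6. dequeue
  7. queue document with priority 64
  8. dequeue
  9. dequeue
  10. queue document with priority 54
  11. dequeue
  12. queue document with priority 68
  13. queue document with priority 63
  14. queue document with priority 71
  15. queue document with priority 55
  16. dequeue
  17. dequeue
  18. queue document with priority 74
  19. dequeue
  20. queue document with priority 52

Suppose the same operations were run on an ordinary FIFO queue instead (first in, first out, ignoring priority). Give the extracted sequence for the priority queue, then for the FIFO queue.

insert 53 → {53}
insert 62 → {62, 53}
insert 41 → {62, 53, 41}
insert 36 → {62, 53, 41, 36}
insert 42 → {62, 53, 42, 41, 36}
dequeue → 62; now {53, 42, 41, 36}
insert 64 → {64, 53, 42, 41, 36}
dequeue → 64; now {53, 42, 41, 36}
dequeue → 53; now {42, 41, 36}
insert 54 → {54, 42, 41, 36}
dequeue → 54; now {42, 41, 36}
insert 68 → {68, 42, 41, 36}
insert 63 → {68, 63, 42, 41, 36}
insert 71 → {71, 68, 63, 42, 41, 36}
insert 55 → {71, 68, 63, 55, 42, 41, 36}
dequeue → 71; now {68, 63, 55, 42, 41, 36}
dequeue → 68; now {63, 55, 42, 41, 36}
insert 74 → {74, 63, 55, 42, 41, 36}
dequeue → 74; now {63, 55, 42, 41, 36}
insert 52 → {63, 55, 52, 42, 41, 36}

priority queue: 62, 64, 53, 54, 71, 68, 74; FIFO queue: 53, 62, 41, 36, 42, 64, 54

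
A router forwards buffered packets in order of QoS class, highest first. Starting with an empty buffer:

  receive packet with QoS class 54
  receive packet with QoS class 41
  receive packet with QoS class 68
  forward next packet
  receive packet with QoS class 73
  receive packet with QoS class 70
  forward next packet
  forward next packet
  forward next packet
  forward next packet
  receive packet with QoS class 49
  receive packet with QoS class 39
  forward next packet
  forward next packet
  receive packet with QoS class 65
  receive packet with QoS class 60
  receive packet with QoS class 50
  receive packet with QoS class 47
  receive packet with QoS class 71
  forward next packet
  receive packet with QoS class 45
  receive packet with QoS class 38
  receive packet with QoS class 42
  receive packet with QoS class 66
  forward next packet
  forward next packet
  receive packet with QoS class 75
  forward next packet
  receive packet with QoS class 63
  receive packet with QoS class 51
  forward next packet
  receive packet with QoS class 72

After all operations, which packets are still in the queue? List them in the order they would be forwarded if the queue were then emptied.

72, 60, 51, 50, 47, 45, 42, 38

insert 54 → {54}
insert 41 → {54, 41}
insert 68 → {68, 54, 41}
forward next packet → 68; now {54, 41}
insert 73 → {73, 54, 41}
insert 70 → {73, 70, 54, 41}
forward next packet → 73; now {70, 54, 41}
forward next packet → 70; now {54, 41}
forward next packet → 54; now {41}
forward next packet → 41; now {}
insert 49 → {49}
insert 39 → {49, 39}
forward next packet → 49; now {39}
forward next packet → 39; now {}
insert 65 → {65}
insert 60 → {65, 60}
insert 50 → {65, 60, 50}
insert 47 → {65, 60, 50, 47}
insert 71 → {71, 65, 60, 50, 47}
forward next packet → 71; now {65, 60, 50, 47}
insert 45 → {65, 60, 50, 47, 45}
insert 38 → {65, 60, 50, 47, 45, 38}
insert 42 → {65, 60, 50, 47, 45, 42, 38}
insert 66 → {66, 65, 60, 50, 47, 45, 42, 38}
forward next packet → 66; now {65, 60, 50, 47, 45, 42, 38}
forward next packet → 65; now {60, 50, 47, 45, 42, 38}
insert 75 → {75, 60, 50, 47, 45, 42, 38}
forward next packet → 75; now {60, 50, 47, 45, 42, 38}
insert 63 → {63, 60, 50, 47, 45, 42, 38}
insert 51 → {63, 60, 51, 50, 47, 45, 42, 38}
forward next packet → 63; now {60, 51, 50, 47, 45, 42, 38}
insert 72 → {72, 60, 51, 50, 47, 45, 42, 38}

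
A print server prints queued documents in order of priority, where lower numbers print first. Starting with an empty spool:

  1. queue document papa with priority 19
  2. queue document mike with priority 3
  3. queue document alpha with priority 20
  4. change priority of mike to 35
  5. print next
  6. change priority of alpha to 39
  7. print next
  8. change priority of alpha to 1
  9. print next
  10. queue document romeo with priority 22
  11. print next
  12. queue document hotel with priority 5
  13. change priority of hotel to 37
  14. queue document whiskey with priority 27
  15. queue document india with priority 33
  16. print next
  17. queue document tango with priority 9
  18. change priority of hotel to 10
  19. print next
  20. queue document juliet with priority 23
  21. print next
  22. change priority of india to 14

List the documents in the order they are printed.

[papa, mike, alpha, romeo, whiskey, tango, hotel]

add papa (priority 19) → {papa:19}
add mike (priority 3) → {mike:3, papa:19}
add alpha (priority 20) → {mike:3, papa:19, alpha:20}
update mike to priority 35 → {papa:19, alpha:20, mike:35}
print next → papa; now {alpha:20, mike:35}
update alpha to priority 39 → {mike:35, alpha:39}
print next → mike; now {alpha:39}
update alpha to priority 1 → {alpha:1}
print next → alpha; now {}
add romeo (priority 22) → {romeo:22}
print next → romeo; now {}
add hotel (priority 5) → {hotel:5}
update hotel to priority 37 → {hotel:37}
add whiskey (priority 27) → {whiskey:27, hotel:37}
add india (priority 33) → {whiskey:27, india:33, hotel:37}
print next → whiskey; now {india:33, hotel:37}
add tango (priority 9) → {tango:9, india:33, hotel:37}
update hotel to priority 10 → {tango:9, hotel:10, india:33}
print next → tango; now {hotel:10, india:33}
add juliet (priority 23) → {hotel:10, juliet:23, india:33}
print next → hotel; now {juliet:23, india:33}
update india to priority 14 → {india:14, juliet:23}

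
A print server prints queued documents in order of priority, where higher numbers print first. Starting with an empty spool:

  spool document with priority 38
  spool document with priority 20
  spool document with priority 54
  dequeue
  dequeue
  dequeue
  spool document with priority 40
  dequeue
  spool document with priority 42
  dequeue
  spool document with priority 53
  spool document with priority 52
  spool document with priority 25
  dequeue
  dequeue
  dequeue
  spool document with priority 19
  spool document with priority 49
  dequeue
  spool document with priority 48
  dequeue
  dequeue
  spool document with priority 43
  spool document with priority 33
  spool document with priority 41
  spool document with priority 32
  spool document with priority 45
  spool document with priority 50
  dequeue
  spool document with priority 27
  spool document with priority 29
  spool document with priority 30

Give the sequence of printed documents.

insert 38 → {38}
insert 20 → {38, 20}
insert 54 → {54, 38, 20}
dequeue → 54; now {38, 20}
dequeue → 38; now {20}
dequeue → 20; now {}
insert 40 → {40}
dequeue → 40; now {}
insert 42 → {42}
dequeue → 42; now {}
insert 53 → {53}
insert 52 → {53, 52}
insert 25 → {53, 52, 25}
dequeue → 53; now {52, 25}
dequeue → 52; now {25}
dequeue → 25; now {}
insert 19 → {19}
insert 49 → {49, 19}
dequeue → 49; now {19}
insert 48 → {48, 19}
dequeue → 48; now {19}
dequeue → 19; now {}
insert 43 → {43}
insert 33 → {43, 33}
insert 41 → {43, 41, 33}
insert 32 → {43, 41, 33, 32}
insert 45 → {45, 43, 41, 33, 32}
insert 50 → {50, 45, 43, 41, 33, 32}
dequeue → 50; now {45, 43, 41, 33, 32}
insert 27 → {45, 43, 41, 33, 32, 27}
insert 29 → {45, 43, 41, 33, 32, 29, 27}
insert 30 → {45, 43, 41, 33, 32, 30, 29, 27}

54, 38, 20, 40, 42, 53, 52, 25, 49, 48, 19, 50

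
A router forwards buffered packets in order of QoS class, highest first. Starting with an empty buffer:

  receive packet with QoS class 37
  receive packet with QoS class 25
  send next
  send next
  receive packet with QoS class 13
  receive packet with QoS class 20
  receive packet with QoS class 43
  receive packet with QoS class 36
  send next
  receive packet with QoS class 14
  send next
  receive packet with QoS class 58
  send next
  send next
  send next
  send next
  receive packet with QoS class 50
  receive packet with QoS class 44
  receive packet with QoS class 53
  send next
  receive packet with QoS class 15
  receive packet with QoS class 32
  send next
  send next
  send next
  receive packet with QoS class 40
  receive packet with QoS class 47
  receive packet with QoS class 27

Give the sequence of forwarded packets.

37, 25, 43, 36, 58, 20, 14, 13, 53, 50, 44, 32

insert 37 → {37}
insert 25 → {37, 25}
send next → 37; now {25}
send next → 25; now {}
insert 13 → {13}
insert 20 → {20, 13}
insert 43 → {43, 20, 13}
insert 36 → {43, 36, 20, 13}
send next → 43; now {36, 20, 13}
insert 14 → {36, 20, 14, 13}
send next → 36; now {20, 14, 13}
insert 58 → {58, 20, 14, 13}
send next → 58; now {20, 14, 13}
send next → 20; now {14, 13}
send next → 14; now {13}
send next → 13; now {}
insert 50 → {50}
insert 44 → {50, 44}
insert 53 → {53, 50, 44}
send next → 53; now {50, 44}
insert 15 → {50, 44, 15}
insert 32 → {50, 44, 32, 15}
send next → 50; now {44, 32, 15}
send next → 44; now {32, 15}
send next → 32; now {15}
insert 40 → {40, 15}
insert 47 → {47, 40, 15}
insert 27 → {47, 40, 27, 15}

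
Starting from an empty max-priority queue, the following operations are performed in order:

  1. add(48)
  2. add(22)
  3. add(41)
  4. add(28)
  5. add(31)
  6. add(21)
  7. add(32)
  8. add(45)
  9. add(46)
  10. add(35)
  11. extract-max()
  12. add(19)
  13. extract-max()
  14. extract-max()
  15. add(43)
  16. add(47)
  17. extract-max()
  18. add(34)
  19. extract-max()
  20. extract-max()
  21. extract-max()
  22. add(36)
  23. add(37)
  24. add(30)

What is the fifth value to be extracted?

43

insert 48 → {48}
insert 22 → {48, 22}
insert 41 → {48, 41, 22}
insert 28 → {48, 41, 28, 22}
insert 31 → {48, 41, 31, 28, 22}
insert 21 → {48, 41, 31, 28, 22, 21}
insert 32 → {48, 41, 32, 31, 28, 22, 21}
insert 45 → {48, 45, 41, 32, 31, 28, 22, 21}
insert 46 → {48, 46, 45, 41, 32, 31, 28, 22, 21}
insert 35 → {48, 46, 45, 41, 35, 32, 31, 28, 22, 21}
extract-max → 48; now {46, 45, 41, 35, 32, 31, 28, 22, 21}
insert 19 → {46, 45, 41, 35, 32, 31, 28, 22, 21, 19}
extract-max → 46; now {45, 41, 35, 32, 31, 28, 22, 21, 19}
extract-max → 45; now {41, 35, 32, 31, 28, 22, 21, 19}
insert 43 → {43, 41, 35, 32, 31, 28, 22, 21, 19}
insert 47 → {47, 43, 41, 35, 32, 31, 28, 22, 21, 19}
extract-max → 47; now {43, 41, 35, 32, 31, 28, 22, 21, 19}
insert 34 → {43, 41, 35, 34, 32, 31, 28, 22, 21, 19}
extract-max → 43; now {41, 35, 34, 32, 31, 28, 22, 21, 19}
extract-max → 41; now {35, 34, 32, 31, 28, 22, 21, 19}
extract-max → 35; now {34, 32, 31, 28, 22, 21, 19}
insert 36 → {36, 34, 32, 31, 28, 22, 21, 19}
insert 37 → {37, 36, 34, 32, 31, 28, 22, 21, 19}
insert 30 → {37, 36, 34, 32, 31, 30, 28, 22, 21, 19}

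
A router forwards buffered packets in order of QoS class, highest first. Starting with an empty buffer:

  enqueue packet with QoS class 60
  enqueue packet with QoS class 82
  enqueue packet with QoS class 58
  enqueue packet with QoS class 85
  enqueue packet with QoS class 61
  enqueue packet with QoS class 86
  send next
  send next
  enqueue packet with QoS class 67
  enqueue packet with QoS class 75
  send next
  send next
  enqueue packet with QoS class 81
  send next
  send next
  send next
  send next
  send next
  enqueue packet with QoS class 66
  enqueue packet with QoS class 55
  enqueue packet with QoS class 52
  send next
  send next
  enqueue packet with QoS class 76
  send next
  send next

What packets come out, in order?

86, 85, 82, 75, 81, 67, 61, 60, 58, 66, 55, 76, 52

insert 60 → {60}
insert 82 → {82, 60}
insert 58 → {82, 60, 58}
insert 85 → {85, 82, 60, 58}
insert 61 → {85, 82, 61, 60, 58}
insert 86 → {86, 85, 82, 61, 60, 58}
send next → 86; now {85, 82, 61, 60, 58}
send next → 85; now {82, 61, 60, 58}
insert 67 → {82, 67, 61, 60, 58}
insert 75 → {82, 75, 67, 61, 60, 58}
send next → 82; now {75, 67, 61, 60, 58}
send next → 75; now {67, 61, 60, 58}
insert 81 → {81, 67, 61, 60, 58}
send next → 81; now {67, 61, 60, 58}
send next → 67; now {61, 60, 58}
send next → 61; now {60, 58}
send next → 60; now {58}
send next → 58; now {}
insert 66 → {66}
insert 55 → {66, 55}
insert 52 → {66, 55, 52}
send next → 66; now {55, 52}
send next → 55; now {52}
insert 76 → {76, 52}
send next → 76; now {52}
send next → 52; now {}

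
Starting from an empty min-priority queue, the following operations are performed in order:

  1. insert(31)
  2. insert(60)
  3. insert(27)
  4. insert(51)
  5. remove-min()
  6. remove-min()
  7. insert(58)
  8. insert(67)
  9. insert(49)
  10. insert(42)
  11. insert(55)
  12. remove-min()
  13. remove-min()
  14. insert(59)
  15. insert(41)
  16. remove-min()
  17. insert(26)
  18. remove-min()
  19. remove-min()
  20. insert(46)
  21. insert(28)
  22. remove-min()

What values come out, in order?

[27, 31, 42, 49, 41, 26, 51, 28]

insert 31 → {31}
insert 60 → {31, 60}
insert 27 → {27, 31, 60}
insert 51 → {27, 31, 51, 60}
remove-min → 27; now {31, 51, 60}
remove-min → 31; now {51, 60}
insert 58 → {51, 58, 60}
insert 67 → {51, 58, 60, 67}
insert 49 → {49, 51, 58, 60, 67}
insert 42 → {42, 49, 51, 58, 60, 67}
insert 55 → {42, 49, 51, 55, 58, 60, 67}
remove-min → 42; now {49, 51, 55, 58, 60, 67}
remove-min → 49; now {51, 55, 58, 60, 67}
insert 59 → {51, 55, 58, 59, 60, 67}
insert 41 → {41, 51, 55, 58, 59, 60, 67}
remove-min → 41; now {51, 55, 58, 59, 60, 67}
insert 26 → {26, 51, 55, 58, 59, 60, 67}
remove-min → 26; now {51, 55, 58, 59, 60, 67}
remove-min → 51; now {55, 58, 59, 60, 67}
insert 46 → {46, 55, 58, 59, 60, 67}
insert 28 → {28, 46, 55, 58, 59, 60, 67}
remove-min → 28; now {46, 55, 58, 59, 60, 67}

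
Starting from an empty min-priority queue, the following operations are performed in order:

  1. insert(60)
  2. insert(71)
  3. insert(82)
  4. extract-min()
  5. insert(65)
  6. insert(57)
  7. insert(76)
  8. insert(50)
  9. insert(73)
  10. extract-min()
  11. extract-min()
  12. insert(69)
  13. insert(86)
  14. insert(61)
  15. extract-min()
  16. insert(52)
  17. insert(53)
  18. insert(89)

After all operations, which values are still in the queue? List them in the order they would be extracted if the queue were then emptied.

insert 60 → {60}
insert 71 → {60, 71}
insert 82 → {60, 71, 82}
extract-min → 60; now {71, 82}
insert 65 → {65, 71, 82}
insert 57 → {57, 65, 71, 82}
insert 76 → {57, 65, 71, 76, 82}
insert 50 → {50, 57, 65, 71, 76, 82}
insert 73 → {50, 57, 65, 71, 73, 76, 82}
extract-min → 50; now {57, 65, 71, 73, 76, 82}
extract-min → 57; now {65, 71, 73, 76, 82}
insert 69 → {65, 69, 71, 73, 76, 82}
insert 86 → {65, 69, 71, 73, 76, 82, 86}
insert 61 → {61, 65, 69, 71, 73, 76, 82, 86}
extract-min → 61; now {65, 69, 71, 73, 76, 82, 86}
insert 52 → {52, 65, 69, 71, 73, 76, 82, 86}
insert 53 → {52, 53, 65, 69, 71, 73, 76, 82, 86}
insert 89 → {52, 53, 65, 69, 71, 73, 76, 82, 86, 89}

[52, 53, 65, 69, 71, 73, 76, 82, 86, 89]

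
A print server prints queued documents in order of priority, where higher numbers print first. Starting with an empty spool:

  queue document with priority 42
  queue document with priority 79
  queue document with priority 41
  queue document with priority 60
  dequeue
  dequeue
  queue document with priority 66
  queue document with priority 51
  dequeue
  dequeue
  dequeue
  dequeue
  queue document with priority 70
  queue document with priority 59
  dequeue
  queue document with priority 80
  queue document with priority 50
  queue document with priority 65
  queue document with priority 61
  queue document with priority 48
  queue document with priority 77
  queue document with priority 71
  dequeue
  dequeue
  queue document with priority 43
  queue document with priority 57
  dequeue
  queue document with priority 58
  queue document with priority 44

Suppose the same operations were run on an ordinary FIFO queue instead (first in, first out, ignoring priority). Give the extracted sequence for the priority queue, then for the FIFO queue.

insert 42 → {42}
insert 79 → {79, 42}
insert 41 → {79, 42, 41}
insert 60 → {79, 60, 42, 41}
dequeue → 79; now {60, 42, 41}
dequeue → 60; now {42, 41}
insert 66 → {66, 42, 41}
insert 51 → {66, 51, 42, 41}
dequeue → 66; now {51, 42, 41}
dequeue → 51; now {42, 41}
dequeue → 42; now {41}
dequeue → 41; now {}
insert 70 → {70}
insert 59 → {70, 59}
dequeue → 70; now {59}
insert 80 → {80, 59}
insert 50 → {80, 59, 50}
insert 65 → {80, 65, 59, 50}
insert 61 → {80, 65, 61, 59, 50}
insert 48 → {80, 65, 61, 59, 50, 48}
insert 77 → {80, 77, 65, 61, 59, 50, 48}
insert 71 → {80, 77, 71, 65, 61, 59, 50, 48}
dequeue → 80; now {77, 71, 65, 61, 59, 50, 48}
dequeue → 77; now {71, 65, 61, 59, 50, 48}
insert 43 → {71, 65, 61, 59, 50, 48, 43}
insert 57 → {71, 65, 61, 59, 57, 50, 48, 43}
dequeue → 71; now {65, 61, 59, 57, 50, 48, 43}
insert 58 → {65, 61, 59, 58, 57, 50, 48, 43}
insert 44 → {65, 61, 59, 58, 57, 50, 48, 44, 43}

priority queue: 79 → 60 → 66 → 51 → 42 → 41 → 70 → 80 → 77 → 71; FIFO queue: 42 → 79 → 41 → 60 → 66 → 51 → 70 → 59 → 80 → 50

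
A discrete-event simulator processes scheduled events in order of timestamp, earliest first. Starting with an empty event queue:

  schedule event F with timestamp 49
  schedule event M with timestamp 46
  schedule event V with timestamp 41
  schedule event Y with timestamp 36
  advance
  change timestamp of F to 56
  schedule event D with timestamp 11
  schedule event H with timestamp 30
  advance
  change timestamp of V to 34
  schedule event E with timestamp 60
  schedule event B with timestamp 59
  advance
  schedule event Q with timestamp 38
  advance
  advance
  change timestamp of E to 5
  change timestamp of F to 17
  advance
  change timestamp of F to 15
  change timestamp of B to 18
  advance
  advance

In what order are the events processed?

add F (timestamp 49) → {F:49}
add M (timestamp 46) → {M:46, F:49}
add V (timestamp 41) → {V:41, M:46, F:49}
add Y (timestamp 36) → {Y:36, V:41, M:46, F:49}
advance → Y; now {V:41, M:46, F:49}
update F to timestamp 56 → {V:41, M:46, F:56}
add D (timestamp 11) → {D:11, V:41, M:46, F:56}
add H (timestamp 30) → {D:11, H:30, V:41, M:46, F:56}
advance → D; now {H:30, V:41, M:46, F:56}
update V to timestamp 34 → {H:30, V:34, M:46, F:56}
add E (timestamp 60) → {H:30, V:34, M:46, F:56, E:60}
add B (timestamp 59) → {H:30, V:34, M:46, F:56, B:59, E:60}
advance → H; now {V:34, M:46, F:56, B:59, E:60}
add Q (timestamp 38) → {V:34, Q:38, M:46, F:56, B:59, E:60}
advance → V; now {Q:38, M:46, F:56, B:59, E:60}
advance → Q; now {M:46, F:56, B:59, E:60}
update E to timestamp 5 → {E:5, M:46, F:56, B:59}
update F to timestamp 17 → {E:5, F:17, M:46, B:59}
advance → E; now {F:17, M:46, B:59}
update F to timestamp 15 → {F:15, M:46, B:59}
update B to timestamp 18 → {F:15, B:18, M:46}
advance → F; now {B:18, M:46}
advance → B; now {M:46}

[Y, D, H, V, Q, E, F, B]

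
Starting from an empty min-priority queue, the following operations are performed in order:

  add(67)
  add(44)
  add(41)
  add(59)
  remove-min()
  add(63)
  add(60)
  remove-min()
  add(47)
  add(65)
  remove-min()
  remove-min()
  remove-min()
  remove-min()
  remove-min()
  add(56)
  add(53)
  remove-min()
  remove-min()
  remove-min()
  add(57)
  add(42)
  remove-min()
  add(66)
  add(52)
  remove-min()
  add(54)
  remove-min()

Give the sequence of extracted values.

41 → 44 → 47 → 59 → 60 → 63 → 65 → 53 → 56 → 67 → 42 → 52 → 54

insert 67 → {67}
insert 44 → {44, 67}
insert 41 → {41, 44, 67}
insert 59 → {41, 44, 59, 67}
remove-min → 41; now {44, 59, 67}
insert 63 → {44, 59, 63, 67}
insert 60 → {44, 59, 60, 63, 67}
remove-min → 44; now {59, 60, 63, 67}
insert 47 → {47, 59, 60, 63, 67}
insert 65 → {47, 59, 60, 63, 65, 67}
remove-min → 47; now {59, 60, 63, 65, 67}
remove-min → 59; now {60, 63, 65, 67}
remove-min → 60; now {63, 65, 67}
remove-min → 63; now {65, 67}
remove-min → 65; now {67}
insert 56 → {56, 67}
insert 53 → {53, 56, 67}
remove-min → 53; now {56, 67}
remove-min → 56; now {67}
remove-min → 67; now {}
insert 57 → {57}
insert 42 → {42, 57}
remove-min → 42; now {57}
insert 66 → {57, 66}
insert 52 → {52, 57, 66}
remove-min → 52; now {57, 66}
insert 54 → {54, 57, 66}
remove-min → 54; now {57, 66}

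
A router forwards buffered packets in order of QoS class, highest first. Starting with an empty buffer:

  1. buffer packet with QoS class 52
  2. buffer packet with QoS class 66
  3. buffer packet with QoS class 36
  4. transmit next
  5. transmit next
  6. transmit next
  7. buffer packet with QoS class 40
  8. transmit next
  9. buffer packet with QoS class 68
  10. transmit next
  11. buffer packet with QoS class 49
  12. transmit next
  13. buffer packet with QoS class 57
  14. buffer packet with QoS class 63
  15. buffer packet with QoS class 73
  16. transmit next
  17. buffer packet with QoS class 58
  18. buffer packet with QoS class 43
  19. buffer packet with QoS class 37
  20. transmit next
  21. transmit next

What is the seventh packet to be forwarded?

insert 52 → {52}
insert 66 → {66, 52}
insert 36 → {66, 52, 36}
transmit next → 66; now {52, 36}
transmit next → 52; now {36}
transmit next → 36; now {}
insert 40 → {40}
transmit next → 40; now {}
insert 68 → {68}
transmit next → 68; now {}
insert 49 → {49}
transmit next → 49; now {}
insert 57 → {57}
insert 63 → {63, 57}
insert 73 → {73, 63, 57}
transmit next → 73; now {63, 57}
insert 58 → {63, 58, 57}
insert 43 → {63, 58, 57, 43}
insert 37 → {63, 58, 57, 43, 37}
transmit next → 63; now {58, 57, 43, 37}
transmit next → 58; now {57, 43, 37}

73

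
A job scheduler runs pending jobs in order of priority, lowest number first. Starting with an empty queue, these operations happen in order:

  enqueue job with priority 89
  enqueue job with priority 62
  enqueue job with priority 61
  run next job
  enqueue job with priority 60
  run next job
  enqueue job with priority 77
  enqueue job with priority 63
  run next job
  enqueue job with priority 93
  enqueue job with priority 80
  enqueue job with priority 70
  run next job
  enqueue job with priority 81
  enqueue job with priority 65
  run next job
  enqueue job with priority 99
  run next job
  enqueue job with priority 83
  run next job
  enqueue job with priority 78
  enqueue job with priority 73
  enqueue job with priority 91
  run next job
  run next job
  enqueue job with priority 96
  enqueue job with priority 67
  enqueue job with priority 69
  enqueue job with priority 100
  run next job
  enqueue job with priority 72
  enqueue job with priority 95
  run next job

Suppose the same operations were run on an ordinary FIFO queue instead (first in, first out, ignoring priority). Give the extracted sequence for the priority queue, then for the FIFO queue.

insert 89 → {89}
insert 62 → {62, 89}
insert 61 → {61, 62, 89}
run next job → 61; now {62, 89}
insert 60 → {60, 62, 89}
run next job → 60; now {62, 89}
insert 77 → {62, 77, 89}
insert 63 → {62, 63, 77, 89}
run next job → 62; now {63, 77, 89}
insert 93 → {63, 77, 89, 93}
insert 80 → {63, 77, 80, 89, 93}
insert 70 → {63, 70, 77, 80, 89, 93}
run next job → 63; now {70, 77, 80, 89, 93}
insert 81 → {70, 77, 80, 81, 89, 93}
insert 65 → {65, 70, 77, 80, 81, 89, 93}
run next job → 65; now {70, 77, 80, 81, 89, 93}
insert 99 → {70, 77, 80, 81, 89, 93, 99}
run next job → 70; now {77, 80, 81, 89, 93, 99}
insert 83 → {77, 80, 81, 83, 89, 93, 99}
run next job → 77; now {80, 81, 83, 89, 93, 99}
insert 78 → {78, 80, 81, 83, 89, 93, 99}
insert 73 → {73, 78, 80, 81, 83, 89, 93, 99}
insert 91 → {73, 78, 80, 81, 83, 89, 91, 93, 99}
run next job → 73; now {78, 80, 81, 83, 89, 91, 93, 99}
run next job → 78; now {80, 81, 83, 89, 91, 93, 99}
insert 96 → {80, 81, 83, 89, 91, 93, 96, 99}
insert 67 → {67, 80, 81, 83, 89, 91, 93, 96, 99}
insert 69 → {67, 69, 80, 81, 83, 89, 91, 93, 96, 99}
insert 100 → {67, 69, 80, 81, 83, 89, 91, 93, 96, 99, 100}
run next job → 67; now {69, 80, 81, 83, 89, 91, 93, 96, 99, 100}
insert 72 → {69, 72, 80, 81, 83, 89, 91, 93, 96, 99, 100}
insert 95 → {69, 72, 80, 81, 83, 89, 91, 93, 95, 96, 99, 100}
run next job → 69; now {72, 80, 81, 83, 89, 91, 93, 95, 96, 99, 100}

priority queue: [61, 60, 62, 63, 65, 70, 77, 73, 78, 67, 69]; FIFO queue: 89, 62, 61, 60, 77, 63, 93, 80, 70, 81, 65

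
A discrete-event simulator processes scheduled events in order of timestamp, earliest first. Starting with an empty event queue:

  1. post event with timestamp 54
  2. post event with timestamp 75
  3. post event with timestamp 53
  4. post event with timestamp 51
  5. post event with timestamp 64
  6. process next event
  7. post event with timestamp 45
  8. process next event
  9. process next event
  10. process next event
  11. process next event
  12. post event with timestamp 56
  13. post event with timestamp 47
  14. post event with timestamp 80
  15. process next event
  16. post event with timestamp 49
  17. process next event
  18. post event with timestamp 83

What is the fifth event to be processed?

64

insert 54 → {54}
insert 75 → {54, 75}
insert 53 → {53, 54, 75}
insert 51 → {51, 53, 54, 75}
insert 64 → {51, 53, 54, 64, 75}
process next event → 51; now {53, 54, 64, 75}
insert 45 → {45, 53, 54, 64, 75}
process next event → 45; now {53, 54, 64, 75}
process next event → 53; now {54, 64, 75}
process next event → 54; now {64, 75}
process next event → 64; now {75}
insert 56 → {56, 75}
insert 47 → {47, 56, 75}
insert 80 → {47, 56, 75, 80}
process next event → 47; now {56, 75, 80}
insert 49 → {49, 56, 75, 80}
process next event → 49; now {56, 75, 80}
insert 83 → {56, 75, 80, 83}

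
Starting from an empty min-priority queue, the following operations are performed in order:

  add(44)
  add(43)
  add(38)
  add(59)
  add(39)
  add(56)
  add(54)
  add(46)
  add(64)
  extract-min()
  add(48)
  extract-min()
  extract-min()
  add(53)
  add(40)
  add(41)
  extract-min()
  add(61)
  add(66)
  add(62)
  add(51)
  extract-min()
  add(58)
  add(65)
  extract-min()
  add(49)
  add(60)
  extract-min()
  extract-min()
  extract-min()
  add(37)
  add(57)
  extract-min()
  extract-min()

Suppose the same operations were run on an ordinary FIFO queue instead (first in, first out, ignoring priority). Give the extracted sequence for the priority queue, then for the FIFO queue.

insert 44 → {44}
insert 43 → {43, 44}
insert 38 → {38, 43, 44}
insert 59 → {38, 43, 44, 59}
insert 39 → {38, 39, 43, 44, 59}
insert 56 → {38, 39, 43, 44, 56, 59}
insert 54 → {38, 39, 43, 44, 54, 56, 59}
insert 46 → {38, 39, 43, 44, 46, 54, 56, 59}
insert 64 → {38, 39, 43, 44, 46, 54, 56, 59, 64}
extract-min → 38; now {39, 43, 44, 46, 54, 56, 59, 64}
insert 48 → {39, 43, 44, 46, 48, 54, 56, 59, 64}
extract-min → 39; now {43, 44, 46, 48, 54, 56, 59, 64}
extract-min → 43; now {44, 46, 48, 54, 56, 59, 64}
insert 53 → {44, 46, 48, 53, 54, 56, 59, 64}
insert 40 → {40, 44, 46, 48, 53, 54, 56, 59, 64}
insert 41 → {40, 41, 44, 46, 48, 53, 54, 56, 59, 64}
extract-min → 40; now {41, 44, 46, 48, 53, 54, 56, 59, 64}
insert 61 → {41, 44, 46, 48, 53, 54, 56, 59, 61, 64}
insert 66 → {41, 44, 46, 48, 53, 54, 56, 59, 61, 64, 66}
insert 62 → {41, 44, 46, 48, 53, 54, 56, 59, 61, 62, 64, 66}
insert 51 → {41, 44, 46, 48, 51, 53, 54, 56, 59, 61, 62, 64, 66}
extract-min → 41; now {44, 46, 48, 51, 53, 54, 56, 59, 61, 62, 64, 66}
insert 58 → {44, 46, 48, 51, 53, 54, 56, 58, 59, 61, 62, 64, 66}
insert 65 → {44, 46, 48, 51, 53, 54, 56, 58, 59, 61, 62, 64, 65, 66}
extract-min → 44; now {46, 48, 51, 53, 54, 56, 58, 59, 61, 62, 64, 65, 66}
insert 49 → {46, 48, 49, 51, 53, 54, 56, 58, 59, 61, 62, 64, 65, 66}
insert 60 → {46, 48, 49, 51, 53, 54, 56, 58, 59, 60, 61, 62, 64, 65, 66}
extract-min → 46; now {48, 49, 51, 53, 54, 56, 58, 59, 60, 61, 62, 64, 65, 66}
extract-min → 48; now {49, 51, 53, 54, 56, 58, 59, 60, 61, 62, 64, 65, 66}
extract-min → 49; now {51, 53, 54, 56, 58, 59, 60, 61, 62, 64, 65, 66}
insert 37 → {37, 51, 53, 54, 56, 58, 59, 60, 61, 62, 64, 65, 66}
insert 57 → {37, 51, 53, 54, 56, 57, 58, 59, 60, 61, 62, 64, 65, 66}
extract-min → 37; now {51, 53, 54, 56, 57, 58, 59, 60, 61, 62, 64, 65, 66}
extract-min → 51; now {53, 54, 56, 57, 58, 59, 60, 61, 62, 64, 65, 66}

priority queue: 38 → 39 → 43 → 40 → 41 → 44 → 46 → 48 → 49 → 37 → 51; FIFO queue: 44, 43, 38, 59, 39, 56, 54, 46, 64, 48, 53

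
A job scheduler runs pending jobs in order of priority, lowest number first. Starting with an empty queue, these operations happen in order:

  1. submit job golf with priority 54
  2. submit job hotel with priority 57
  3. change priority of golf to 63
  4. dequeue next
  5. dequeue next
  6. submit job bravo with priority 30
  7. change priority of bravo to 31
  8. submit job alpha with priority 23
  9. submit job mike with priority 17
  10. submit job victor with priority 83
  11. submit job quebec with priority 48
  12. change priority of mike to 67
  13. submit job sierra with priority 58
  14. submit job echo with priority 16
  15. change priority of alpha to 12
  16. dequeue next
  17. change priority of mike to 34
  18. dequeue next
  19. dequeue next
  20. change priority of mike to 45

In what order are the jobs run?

add golf (priority 54) → {golf:54}
add hotel (priority 57) → {golf:54, hotel:57}
update golf to priority 63 → {hotel:57, golf:63}
dequeue next → hotel; now {golf:63}
dequeue next → golf; now {}
add bravo (priority 30) → {bravo:30}
update bravo to priority 31 → {bravo:31}
add alpha (priority 23) → {alpha:23, bravo:31}
add mike (priority 17) → {mike:17, alpha:23, bravo:31}
add victor (priority 83) → {mike:17, alpha:23, bravo:31, victor:83}
add quebec (priority 48) → {mike:17, alpha:23, bravo:31, quebec:48, victor:83}
update mike to priority 67 → {alpha:23, bravo:31, quebec:48, mike:67, victor:83}
add sierra (priority 58) → {alpha:23, bravo:31, quebec:48, sierra:58, mike:67, victor:83}
add echo (priority 16) → {echo:16, alpha:23, bravo:31, quebec:48, sierra:58, mike:67, victor:83}
update alpha to priority 12 → {alpha:12, echo:16, bravo:31, quebec:48, sierra:58, mike:67, victor:83}
dequeue next → alpha; now {echo:16, bravo:31, quebec:48, sierra:58, mike:67, victor:83}
update mike to priority 34 → {echo:16, bravo:31, mike:34, quebec:48, sierra:58, victor:83}
dequeue next → echo; now {bravo:31, mike:34, quebec:48, sierra:58, victor:83}
dequeue next → bravo; now {mike:34, quebec:48, sierra:58, victor:83}
update mike to priority 45 → {mike:45, quebec:48, sierra:58, victor:83}

hotel, golf, alpha, echo, bravo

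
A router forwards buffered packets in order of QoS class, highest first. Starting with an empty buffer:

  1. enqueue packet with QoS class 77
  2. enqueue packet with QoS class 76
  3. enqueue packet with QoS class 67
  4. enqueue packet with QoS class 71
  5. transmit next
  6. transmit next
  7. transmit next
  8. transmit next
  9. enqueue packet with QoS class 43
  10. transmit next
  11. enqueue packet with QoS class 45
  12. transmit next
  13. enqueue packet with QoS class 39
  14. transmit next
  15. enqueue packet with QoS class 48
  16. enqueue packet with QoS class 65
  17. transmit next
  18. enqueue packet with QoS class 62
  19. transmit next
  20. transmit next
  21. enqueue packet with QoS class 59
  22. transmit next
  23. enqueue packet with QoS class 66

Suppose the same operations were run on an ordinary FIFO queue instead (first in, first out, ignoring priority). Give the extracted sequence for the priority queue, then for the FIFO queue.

insert 77 → {77}
insert 76 → {77, 76}
insert 67 → {77, 76, 67}
insert 71 → {77, 76, 71, 67}
transmit next → 77; now {76, 71, 67}
transmit next → 76; now {71, 67}
transmit next → 71; now {67}
transmit next → 67; now {}
insert 43 → {43}
transmit next → 43; now {}
insert 45 → {45}
transmit next → 45; now {}
insert 39 → {39}
transmit next → 39; now {}
insert 48 → {48}
insert 65 → {65, 48}
transmit next → 65; now {48}
insert 62 → {62, 48}
transmit next → 62; now {48}
transmit next → 48; now {}
insert 59 → {59}
transmit next → 59; now {}
insert 66 → {66}

priority queue: 77 → 76 → 71 → 67 → 43 → 45 → 39 → 65 → 62 → 48 → 59; FIFO queue: 77, 76, 67, 71, 43, 45, 39, 48, 65, 62, 59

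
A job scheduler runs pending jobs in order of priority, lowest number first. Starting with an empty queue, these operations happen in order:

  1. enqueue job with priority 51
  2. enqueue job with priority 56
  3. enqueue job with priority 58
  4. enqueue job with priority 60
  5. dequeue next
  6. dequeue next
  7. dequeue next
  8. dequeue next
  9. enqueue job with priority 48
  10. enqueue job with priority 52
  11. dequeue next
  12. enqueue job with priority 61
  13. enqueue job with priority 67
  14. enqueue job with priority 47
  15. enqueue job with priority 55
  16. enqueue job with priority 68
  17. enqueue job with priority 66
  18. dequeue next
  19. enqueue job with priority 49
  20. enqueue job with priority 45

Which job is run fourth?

60

insert 51 → {51}
insert 56 → {51, 56}
insert 58 → {51, 56, 58}
insert 60 → {51, 56, 58, 60}
dequeue next → 51; now {56, 58, 60}
dequeue next → 56; now {58, 60}
dequeue next → 58; now {60}
dequeue next → 60; now {}
insert 48 → {48}
insert 52 → {48, 52}
dequeue next → 48; now {52}
insert 61 → {52, 61}
insert 67 → {52, 61, 67}
insert 47 → {47, 52, 61, 67}
insert 55 → {47, 52, 55, 61, 67}
insert 68 → {47, 52, 55, 61, 67, 68}
insert 66 → {47, 52, 55, 61, 66, 67, 68}
dequeue next → 47; now {52, 55, 61, 66, 67, 68}
insert 49 → {49, 52, 55, 61, 66, 67, 68}
insert 45 → {45, 49, 52, 55, 61, 66, 67, 68}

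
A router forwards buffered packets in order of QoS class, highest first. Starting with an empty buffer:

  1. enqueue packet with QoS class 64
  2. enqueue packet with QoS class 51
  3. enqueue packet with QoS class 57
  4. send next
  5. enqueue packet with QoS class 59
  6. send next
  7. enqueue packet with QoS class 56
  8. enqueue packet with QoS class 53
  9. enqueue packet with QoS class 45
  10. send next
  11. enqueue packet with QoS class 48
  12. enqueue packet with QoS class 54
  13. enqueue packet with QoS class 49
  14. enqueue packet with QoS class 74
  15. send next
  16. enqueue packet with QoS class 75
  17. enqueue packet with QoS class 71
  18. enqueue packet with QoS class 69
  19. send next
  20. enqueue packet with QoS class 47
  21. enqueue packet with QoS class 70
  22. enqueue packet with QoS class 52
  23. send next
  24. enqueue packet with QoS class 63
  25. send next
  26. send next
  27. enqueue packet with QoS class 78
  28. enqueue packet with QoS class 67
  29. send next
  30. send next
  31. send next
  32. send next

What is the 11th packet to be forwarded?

63

insert 64 → {64}
insert 51 → {64, 51}
insert 57 → {64, 57, 51}
send next → 64; now {57, 51}
insert 59 → {59, 57, 51}
send next → 59; now {57, 51}
insert 56 → {57, 56, 51}
insert 53 → {57, 56, 53, 51}
insert 45 → {57, 56, 53, 51, 45}
send next → 57; now {56, 53, 51, 45}
insert 48 → {56, 53, 51, 48, 45}
insert 54 → {56, 54, 53, 51, 48, 45}
insert 49 → {56, 54, 53, 51, 49, 48, 45}
insert 74 → {74, 56, 54, 53, 51, 49, 48, 45}
send next → 74; now {56, 54, 53, 51, 49, 48, 45}
insert 75 → {75, 56, 54, 53, 51, 49, 48, 45}
insert 71 → {75, 71, 56, 54, 53, 51, 49, 48, 45}
insert 69 → {75, 71, 69, 56, 54, 53, 51, 49, 48, 45}
send next → 75; now {71, 69, 56, 54, 53, 51, 49, 48, 45}
insert 47 → {71, 69, 56, 54, 53, 51, 49, 48, 47, 45}
insert 70 → {71, 70, 69, 56, 54, 53, 51, 49, 48, 47, 45}
insert 52 → {71, 70, 69, 56, 54, 53, 52, 51, 49, 48, 47, 45}
send next → 71; now {70, 69, 56, 54, 53, 52, 51, 49, 48, 47, 45}
insert 63 → {70, 69, 63, 56, 54, 53, 52, 51, 49, 48, 47, 45}
send next → 70; now {69, 63, 56, 54, 53, 52, 51, 49, 48, 47, 45}
send next → 69; now {63, 56, 54, 53, 52, 51, 49, 48, 47, 45}
insert 78 → {78, 63, 56, 54, 53, 52, 51, 49, 48, 47, 45}
insert 67 → {78, 67, 63, 56, 54, 53, 52, 51, 49, 48, 47, 45}
send next → 78; now {67, 63, 56, 54, 53, 52, 51, 49, 48, 47, 45}
send next → 67; now {63, 56, 54, 53, 52, 51, 49, 48, 47, 45}
send next → 63; now {56, 54, 53, 52, 51, 49, 48, 47, 45}
send next → 56; now {54, 53, 52, 51, 49, 48, 47, 45}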